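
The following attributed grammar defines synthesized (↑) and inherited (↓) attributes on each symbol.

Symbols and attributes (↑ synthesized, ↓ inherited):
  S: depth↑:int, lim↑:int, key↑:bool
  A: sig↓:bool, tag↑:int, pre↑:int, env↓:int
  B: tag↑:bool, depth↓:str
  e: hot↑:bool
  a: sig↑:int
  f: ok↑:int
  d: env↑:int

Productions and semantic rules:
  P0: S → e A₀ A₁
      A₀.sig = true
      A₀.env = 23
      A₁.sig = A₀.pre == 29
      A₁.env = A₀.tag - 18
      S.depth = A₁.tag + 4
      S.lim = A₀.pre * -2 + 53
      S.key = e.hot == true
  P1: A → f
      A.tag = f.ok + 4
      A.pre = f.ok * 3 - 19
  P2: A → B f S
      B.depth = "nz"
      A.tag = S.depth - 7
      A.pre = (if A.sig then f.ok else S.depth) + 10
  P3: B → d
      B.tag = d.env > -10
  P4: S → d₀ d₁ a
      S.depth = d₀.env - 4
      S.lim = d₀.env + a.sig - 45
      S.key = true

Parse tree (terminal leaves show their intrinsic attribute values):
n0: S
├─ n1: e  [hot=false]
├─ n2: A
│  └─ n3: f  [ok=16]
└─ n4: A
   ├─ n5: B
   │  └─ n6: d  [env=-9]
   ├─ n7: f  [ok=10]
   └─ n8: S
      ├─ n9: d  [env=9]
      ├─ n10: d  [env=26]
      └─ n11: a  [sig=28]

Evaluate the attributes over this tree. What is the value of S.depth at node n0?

2

1. n1.hot = false  [terminal]
2. n2.sig = true  [true]
3. n2.env = 23  [23]
4. n3.ok = 16  [terminal]
5. n2.tag = 20  [f.ok + 4]
6. n2.pre = 29  [f.ok * 3 - 19]
7. n4.sig = true  [A₀.pre == 29]
8. n4.env = 2  [A₀.tag - 18]
9. n5.depth = "nz"  ["nz"]
10. n6.env = -9  [terminal]
11. n5.tag = true  [d.env > -10]
12. n7.ok = 10  [terminal]
13. n9.env = 9  [terminal]
14. n10.env = 26  [terminal]
15. n11.sig = 28  [terminal]
16. n8.depth = 5  [d₀.env - 4]
17. n8.lim = -8  [d₀.env + a.sig - 45]
18. n8.key = true  [true]
19. n4.tag = -2  [S.depth - 7]
20. n4.pre = 20  [(if A.sig then f.ok else S.depth) + 10]
21. n0.depth = 2  [A₁.tag + 4]
22. n0.lim = -5  [A₀.pre * -2 + 53]
23. n0.key = false  [e.hot == true]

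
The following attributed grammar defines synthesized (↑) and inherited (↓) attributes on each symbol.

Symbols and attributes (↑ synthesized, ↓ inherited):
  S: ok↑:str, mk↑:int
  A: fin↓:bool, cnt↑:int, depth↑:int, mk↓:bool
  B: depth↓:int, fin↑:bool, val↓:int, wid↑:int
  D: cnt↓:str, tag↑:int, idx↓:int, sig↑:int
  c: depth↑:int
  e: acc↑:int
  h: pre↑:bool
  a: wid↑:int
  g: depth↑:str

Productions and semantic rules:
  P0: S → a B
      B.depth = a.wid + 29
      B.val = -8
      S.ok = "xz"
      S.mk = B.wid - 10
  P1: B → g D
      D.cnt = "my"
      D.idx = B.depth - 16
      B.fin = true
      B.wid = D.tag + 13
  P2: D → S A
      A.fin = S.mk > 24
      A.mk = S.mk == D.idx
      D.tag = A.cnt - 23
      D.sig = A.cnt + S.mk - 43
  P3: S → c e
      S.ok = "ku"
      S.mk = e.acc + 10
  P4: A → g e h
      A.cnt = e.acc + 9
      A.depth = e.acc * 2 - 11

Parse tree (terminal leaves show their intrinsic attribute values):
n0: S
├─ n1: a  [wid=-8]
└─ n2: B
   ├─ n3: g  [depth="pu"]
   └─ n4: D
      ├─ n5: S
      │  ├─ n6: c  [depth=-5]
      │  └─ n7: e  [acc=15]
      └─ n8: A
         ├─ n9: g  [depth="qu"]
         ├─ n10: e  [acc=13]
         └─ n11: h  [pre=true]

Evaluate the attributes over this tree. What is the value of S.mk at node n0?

2

1. n1.wid = -8  [terminal]
2. n2.depth = 21  [a.wid + 29]
3. n2.val = -8  [-8]
4. n3.depth = "pu"  [terminal]
5. n4.cnt = "my"  ["my"]
6. n4.idx = 5  [B.depth - 16]
7. n6.depth = -5  [terminal]
8. n7.acc = 15  [terminal]
9. n5.ok = "ku"  ["ku"]
10. n5.mk = 25  [e.acc + 10]
11. n8.fin = true  [S.mk > 24]
12. n8.mk = false  [S.mk == D.idx]
13. n9.depth = "qu"  [terminal]
14. n10.acc = 13  [terminal]
15. n11.pre = true  [terminal]
16. n8.cnt = 22  [e.acc + 9]
17. n8.depth = 15  [e.acc * 2 - 11]
18. n4.tag = -1  [A.cnt - 23]
19. n4.sig = 4  [A.cnt + S.mk - 43]
20. n2.fin = true  [true]
21. n2.wid = 12  [D.tag + 13]
22. n0.ok = "xz"  ["xz"]
23. n0.mk = 2  [B.wid - 10]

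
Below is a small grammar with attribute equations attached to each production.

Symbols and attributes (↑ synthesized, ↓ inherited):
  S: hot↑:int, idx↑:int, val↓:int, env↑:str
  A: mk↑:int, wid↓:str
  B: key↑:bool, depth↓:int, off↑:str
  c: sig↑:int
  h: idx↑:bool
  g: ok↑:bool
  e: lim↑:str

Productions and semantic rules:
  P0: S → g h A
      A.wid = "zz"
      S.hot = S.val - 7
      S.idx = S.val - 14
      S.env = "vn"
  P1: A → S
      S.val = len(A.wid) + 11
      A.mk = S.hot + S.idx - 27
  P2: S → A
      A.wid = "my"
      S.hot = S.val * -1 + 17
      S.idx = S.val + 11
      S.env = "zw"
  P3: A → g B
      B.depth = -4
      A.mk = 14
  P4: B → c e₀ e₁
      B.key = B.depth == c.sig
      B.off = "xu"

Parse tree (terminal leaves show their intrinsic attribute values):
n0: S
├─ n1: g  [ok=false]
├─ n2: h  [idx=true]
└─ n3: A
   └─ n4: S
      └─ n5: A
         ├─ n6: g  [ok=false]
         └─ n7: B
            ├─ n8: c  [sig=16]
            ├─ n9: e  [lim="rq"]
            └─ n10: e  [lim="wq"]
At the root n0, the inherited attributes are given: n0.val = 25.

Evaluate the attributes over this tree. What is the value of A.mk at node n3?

1

1. n0.val = 25  [given at root]
2. n1.ok = false  [terminal]
3. n2.idx = true  [terminal]
4. n3.wid = "zz"  ["zz"]
5. n4.val = 13  [len(A.wid) + 11]
6. n5.wid = "my"  ["my"]
7. n6.ok = false  [terminal]
8. n7.depth = -4  [-4]
9. n8.sig = 16  [terminal]
10. n9.lim = "rq"  [terminal]
11. n10.lim = "wq"  [terminal]
12. n7.key = false  [B.depth == c.sig]
13. n7.off = "xu"  ["xu"]
14. n5.mk = 14  [14]
15. n4.hot = 4  [S.val * -1 + 17]
16. n4.idx = 24  [S.val + 11]
17. n4.env = "zw"  ["zw"]
18. n3.mk = 1  [S.hot + S.idx - 27]
19. n0.hot = 18  [S.val - 7]
20. n0.idx = 11  [S.val - 14]
21. n0.env = "vn"  ["vn"]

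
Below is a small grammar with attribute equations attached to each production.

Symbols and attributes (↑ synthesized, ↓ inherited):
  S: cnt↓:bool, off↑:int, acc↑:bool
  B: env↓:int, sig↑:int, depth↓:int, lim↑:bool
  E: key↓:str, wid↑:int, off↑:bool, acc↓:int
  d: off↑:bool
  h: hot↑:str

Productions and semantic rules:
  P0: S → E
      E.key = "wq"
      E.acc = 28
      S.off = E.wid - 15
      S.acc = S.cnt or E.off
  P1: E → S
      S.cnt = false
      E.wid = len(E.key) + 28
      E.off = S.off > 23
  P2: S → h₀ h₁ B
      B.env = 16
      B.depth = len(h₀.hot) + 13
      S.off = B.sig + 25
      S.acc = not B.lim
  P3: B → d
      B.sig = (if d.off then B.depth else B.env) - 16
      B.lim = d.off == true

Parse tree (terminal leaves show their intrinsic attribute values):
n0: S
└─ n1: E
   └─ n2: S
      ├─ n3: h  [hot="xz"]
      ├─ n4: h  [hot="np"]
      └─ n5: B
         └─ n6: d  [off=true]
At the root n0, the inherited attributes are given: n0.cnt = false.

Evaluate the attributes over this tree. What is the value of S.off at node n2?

1. n0.cnt = false  [given at root]
2. n1.key = "wq"  ["wq"]
3. n1.acc = 28  [28]
4. n2.cnt = false  [false]
5. n3.hot = "xz"  [terminal]
6. n4.hot = "np"  [terminal]
7. n5.env = 16  [16]
8. n5.depth = 15  [len(h₀.hot) + 13]
9. n6.off = true  [terminal]
10. n5.sig = -1  [(if d.off then B.depth else B.env) - 16]
11. n5.lim = true  [d.off == true]
12. n2.off = 24  [B.sig + 25]
13. n2.acc = false  [not B.lim]
14. n1.wid = 30  [len(E.key) + 28]
15. n1.off = true  [S.off > 23]
16. n0.off = 15  [E.wid - 15]
17. n0.acc = true  [S.cnt or E.off]

24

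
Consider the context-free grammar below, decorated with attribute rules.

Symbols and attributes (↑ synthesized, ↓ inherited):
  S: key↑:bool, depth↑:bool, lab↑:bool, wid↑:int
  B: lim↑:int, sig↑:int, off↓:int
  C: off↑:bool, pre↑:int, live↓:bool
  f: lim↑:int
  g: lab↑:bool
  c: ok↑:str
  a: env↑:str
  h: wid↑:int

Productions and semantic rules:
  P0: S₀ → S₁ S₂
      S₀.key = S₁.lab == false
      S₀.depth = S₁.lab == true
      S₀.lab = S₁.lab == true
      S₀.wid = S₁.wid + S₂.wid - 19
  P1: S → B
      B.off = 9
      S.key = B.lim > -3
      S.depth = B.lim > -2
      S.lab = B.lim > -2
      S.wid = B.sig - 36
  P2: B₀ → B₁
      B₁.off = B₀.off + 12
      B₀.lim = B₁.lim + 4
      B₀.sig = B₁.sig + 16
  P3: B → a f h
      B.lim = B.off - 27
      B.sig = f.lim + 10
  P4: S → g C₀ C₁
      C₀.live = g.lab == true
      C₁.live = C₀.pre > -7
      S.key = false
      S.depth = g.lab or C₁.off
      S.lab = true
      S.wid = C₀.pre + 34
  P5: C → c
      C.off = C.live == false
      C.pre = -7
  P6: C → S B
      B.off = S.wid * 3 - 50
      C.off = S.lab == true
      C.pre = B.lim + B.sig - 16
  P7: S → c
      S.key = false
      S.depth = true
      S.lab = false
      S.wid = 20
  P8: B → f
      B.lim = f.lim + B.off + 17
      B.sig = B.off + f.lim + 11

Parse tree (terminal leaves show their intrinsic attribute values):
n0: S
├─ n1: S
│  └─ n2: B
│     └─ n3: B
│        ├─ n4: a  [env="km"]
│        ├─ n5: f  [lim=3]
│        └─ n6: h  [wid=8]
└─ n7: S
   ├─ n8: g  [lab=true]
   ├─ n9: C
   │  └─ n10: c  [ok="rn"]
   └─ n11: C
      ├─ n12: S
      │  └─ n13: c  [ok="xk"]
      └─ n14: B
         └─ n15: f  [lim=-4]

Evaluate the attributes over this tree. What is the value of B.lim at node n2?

-2

1. n2.off = 9  [9]
2. n3.off = 21  [B₀.off + 12]
3. n4.env = "km"  [terminal]
4. n5.lim = 3  [terminal]
5. n6.wid = 8  [terminal]
6. n3.lim = -6  [B.off - 27]
7. n3.sig = 13  [f.lim + 10]
8. n2.lim = -2  [B₁.lim + 4]
9. n2.sig = 29  [B₁.sig + 16]
10. n1.key = true  [B.lim > -3]
11. n1.depth = false  [B.lim > -2]
12. n1.lab = false  [B.lim > -2]
13. n1.wid = -7  [B.sig - 36]
14. n8.lab = true  [terminal]
15. n9.live = true  [g.lab == true]
16. n10.ok = "rn"  [terminal]
17. n9.off = false  [C.live == false]
18. n9.pre = -7  [-7]
19. n11.live = false  [C₀.pre > -7]
20. n13.ok = "xk"  [terminal]
21. n12.key = false  [false]
22. n12.depth = true  [true]
23. n12.lab = false  [false]
24. n12.wid = 20  [20]
25. n14.off = 10  [S.wid * 3 - 50]
26. n15.lim = -4  [terminal]
27. n14.lim = 23  [f.lim + B.off + 17]
28. n14.sig = 17  [B.off + f.lim + 11]
29. n11.off = false  [S.lab == true]
30. n11.pre = 24  [B.lim + B.sig - 16]
31. n7.key = false  [false]
32. n7.depth = true  [g.lab or C₁.off]
33. n7.lab = true  [true]
34. n7.wid = 27  [C₀.pre + 34]
35. n0.key = true  [S₁.lab == false]
36. n0.depth = false  [S₁.lab == true]
37. n0.lab = false  [S₁.lab == true]
38. n0.wid = 1  [S₁.wid + S₂.wid - 19]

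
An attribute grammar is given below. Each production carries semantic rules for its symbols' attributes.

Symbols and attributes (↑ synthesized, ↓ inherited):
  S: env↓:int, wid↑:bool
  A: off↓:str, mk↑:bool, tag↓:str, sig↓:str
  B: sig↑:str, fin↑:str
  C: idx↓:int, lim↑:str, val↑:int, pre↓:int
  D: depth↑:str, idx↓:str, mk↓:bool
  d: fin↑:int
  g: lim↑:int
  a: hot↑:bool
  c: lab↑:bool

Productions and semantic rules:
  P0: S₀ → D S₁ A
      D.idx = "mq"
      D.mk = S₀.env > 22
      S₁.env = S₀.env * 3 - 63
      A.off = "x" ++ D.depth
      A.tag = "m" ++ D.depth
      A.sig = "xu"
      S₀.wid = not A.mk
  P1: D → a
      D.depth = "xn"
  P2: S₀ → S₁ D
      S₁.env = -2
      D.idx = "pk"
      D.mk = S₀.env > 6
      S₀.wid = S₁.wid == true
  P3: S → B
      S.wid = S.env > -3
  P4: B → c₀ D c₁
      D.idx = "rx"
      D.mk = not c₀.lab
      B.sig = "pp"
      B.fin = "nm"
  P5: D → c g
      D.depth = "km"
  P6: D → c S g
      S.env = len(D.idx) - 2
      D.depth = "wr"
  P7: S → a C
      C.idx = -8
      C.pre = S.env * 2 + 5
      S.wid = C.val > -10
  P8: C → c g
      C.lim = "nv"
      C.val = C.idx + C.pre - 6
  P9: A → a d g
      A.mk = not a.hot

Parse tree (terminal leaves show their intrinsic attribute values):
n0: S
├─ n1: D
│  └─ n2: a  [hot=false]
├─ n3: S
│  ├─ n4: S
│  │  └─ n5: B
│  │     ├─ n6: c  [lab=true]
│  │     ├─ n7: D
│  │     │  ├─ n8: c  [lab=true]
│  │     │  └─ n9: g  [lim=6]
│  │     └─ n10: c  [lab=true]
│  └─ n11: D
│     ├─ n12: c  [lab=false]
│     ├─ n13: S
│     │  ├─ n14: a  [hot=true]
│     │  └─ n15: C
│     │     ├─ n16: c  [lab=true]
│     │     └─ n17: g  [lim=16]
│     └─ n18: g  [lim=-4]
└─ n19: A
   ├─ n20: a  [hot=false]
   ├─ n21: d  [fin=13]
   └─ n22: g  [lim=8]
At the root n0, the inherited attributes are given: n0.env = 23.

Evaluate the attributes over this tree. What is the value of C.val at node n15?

-9

1. n0.env = 23  [given at root]
2. n1.idx = "mq"  ["mq"]
3. n1.mk = true  [S₀.env > 22]
4. n2.hot = false  [terminal]
5. n1.depth = "xn"  ["xn"]
6. n3.env = 6  [S₀.env * 3 - 63]
7. n4.env = -2  [-2]
8. n6.lab = true  [terminal]
9. n7.idx = "rx"  ["rx"]
10. n7.mk = false  [not c₀.lab]
11. n8.lab = true  [terminal]
12. n9.lim = 6  [terminal]
13. n7.depth = "km"  ["km"]
14. n10.lab = true  [terminal]
15. n5.sig = "pp"  ["pp"]
16. n5.fin = "nm"  ["nm"]
17. n4.wid = true  [S.env > -3]
18. n11.idx = "pk"  ["pk"]
19. n11.mk = false  [S₀.env > 6]
20. n12.lab = false  [terminal]
21. n13.env = 0  [len(D.idx) - 2]
22. n14.hot = true  [terminal]
23. n15.idx = -8  [-8]
24. n15.pre = 5  [S.env * 2 + 5]
25. n16.lab = true  [terminal]
26. n17.lim = 16  [terminal]
27. n15.lim = "nv"  ["nv"]
28. n15.val = -9  [C.idx + C.pre - 6]
29. n13.wid = true  [C.val > -10]
30. n18.lim = -4  [terminal]
31. n11.depth = "wr"  ["wr"]
32. n3.wid = true  [S₁.wid == true]
33. n19.off = "xxn"  ["x" ++ D.depth]
34. n19.tag = "mxn"  ["m" ++ D.depth]
35. n19.sig = "xu"  ["xu"]
36. n20.hot = false  [terminal]
37. n21.fin = 13  [terminal]
38. n22.lim = 8  [terminal]
39. n19.mk = true  [not a.hot]
40. n0.wid = false  [not A.mk]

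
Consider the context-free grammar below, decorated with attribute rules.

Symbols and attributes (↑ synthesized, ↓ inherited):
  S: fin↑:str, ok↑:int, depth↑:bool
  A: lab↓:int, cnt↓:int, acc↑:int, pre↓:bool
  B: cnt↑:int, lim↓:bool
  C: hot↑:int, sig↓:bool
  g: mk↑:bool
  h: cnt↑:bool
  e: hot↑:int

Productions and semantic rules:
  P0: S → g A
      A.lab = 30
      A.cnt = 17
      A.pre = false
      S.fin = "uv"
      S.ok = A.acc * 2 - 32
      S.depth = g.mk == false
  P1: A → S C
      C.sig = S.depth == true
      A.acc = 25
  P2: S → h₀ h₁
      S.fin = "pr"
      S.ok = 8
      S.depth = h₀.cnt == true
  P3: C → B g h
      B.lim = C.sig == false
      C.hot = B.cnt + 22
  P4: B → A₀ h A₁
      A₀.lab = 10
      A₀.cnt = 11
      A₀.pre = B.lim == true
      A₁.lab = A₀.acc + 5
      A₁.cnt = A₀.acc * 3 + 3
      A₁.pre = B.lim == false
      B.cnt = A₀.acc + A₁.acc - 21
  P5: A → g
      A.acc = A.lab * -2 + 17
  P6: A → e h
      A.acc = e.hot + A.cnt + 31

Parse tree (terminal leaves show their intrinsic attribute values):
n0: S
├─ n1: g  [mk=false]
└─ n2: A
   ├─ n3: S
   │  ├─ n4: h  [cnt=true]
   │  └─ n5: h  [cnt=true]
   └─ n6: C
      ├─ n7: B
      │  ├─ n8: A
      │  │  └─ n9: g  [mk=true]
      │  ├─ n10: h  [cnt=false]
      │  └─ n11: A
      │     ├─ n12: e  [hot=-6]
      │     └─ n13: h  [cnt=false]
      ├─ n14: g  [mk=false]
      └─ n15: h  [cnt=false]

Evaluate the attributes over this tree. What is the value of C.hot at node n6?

1. n1.mk = false  [terminal]
2. n2.lab = 30  [30]
3. n2.cnt = 17  [17]
4. n2.pre = false  [false]
5. n4.cnt = true  [terminal]
6. n5.cnt = true  [terminal]
7. n3.fin = "pr"  ["pr"]
8. n3.ok = 8  [8]
9. n3.depth = true  [h₀.cnt == true]
10. n6.sig = true  [S.depth == true]
11. n7.lim = false  [C.sig == false]
12. n8.lab = 10  [10]
13. n8.cnt = 11  [11]
14. n8.pre = false  [B.lim == true]
15. n9.mk = true  [terminal]
16. n8.acc = -3  [A.lab * -2 + 17]
17. n10.cnt = false  [terminal]
18. n11.lab = 2  [A₀.acc + 5]
19. n11.cnt = -6  [A₀.acc * 3 + 3]
20. n11.pre = true  [B.lim == false]
21. n12.hot = -6  [terminal]
22. n13.cnt = false  [terminal]
23. n11.acc = 19  [e.hot + A.cnt + 31]
24. n7.cnt = -5  [A₀.acc + A₁.acc - 21]
25. n14.mk = false  [terminal]
26. n15.cnt = false  [terminal]
27. n6.hot = 17  [B.cnt + 22]
28. n2.acc = 25  [25]
29. n0.fin = "uv"  ["uv"]
30. n0.ok = 18  [A.acc * 2 - 32]
31. n0.depth = true  [g.mk == false]

17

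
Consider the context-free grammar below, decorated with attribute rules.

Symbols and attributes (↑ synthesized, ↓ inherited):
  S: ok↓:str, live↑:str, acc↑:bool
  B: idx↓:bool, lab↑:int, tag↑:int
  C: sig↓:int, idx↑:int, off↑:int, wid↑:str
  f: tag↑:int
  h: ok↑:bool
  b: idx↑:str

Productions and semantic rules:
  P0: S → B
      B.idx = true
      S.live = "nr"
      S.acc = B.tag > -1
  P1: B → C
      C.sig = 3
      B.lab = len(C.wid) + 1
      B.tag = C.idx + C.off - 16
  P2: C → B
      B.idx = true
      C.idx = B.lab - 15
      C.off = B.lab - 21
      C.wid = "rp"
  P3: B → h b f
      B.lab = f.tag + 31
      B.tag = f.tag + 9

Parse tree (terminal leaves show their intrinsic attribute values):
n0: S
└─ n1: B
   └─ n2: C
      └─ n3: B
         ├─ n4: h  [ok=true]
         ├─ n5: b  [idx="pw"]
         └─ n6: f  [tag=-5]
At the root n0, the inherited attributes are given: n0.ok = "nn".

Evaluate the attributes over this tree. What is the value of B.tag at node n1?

1. n0.ok = "nn"  [given at root]
2. n1.idx = true  [true]
3. n2.sig = 3  [3]
4. n3.idx = true  [true]
5. n4.ok = true  [terminal]
6. n5.idx = "pw"  [terminal]
7. n6.tag = -5  [terminal]
8. n3.lab = 26  [f.tag + 31]
9. n3.tag = 4  [f.tag + 9]
10. n2.idx = 11  [B.lab - 15]
11. n2.off = 5  [B.lab - 21]
12. n2.wid = "rp"  ["rp"]
13. n1.lab = 3  [len(C.wid) + 1]
14. n1.tag = 0  [C.idx + C.off - 16]
15. n0.live = "nr"  ["nr"]
16. n0.acc = true  [B.tag > -1]

0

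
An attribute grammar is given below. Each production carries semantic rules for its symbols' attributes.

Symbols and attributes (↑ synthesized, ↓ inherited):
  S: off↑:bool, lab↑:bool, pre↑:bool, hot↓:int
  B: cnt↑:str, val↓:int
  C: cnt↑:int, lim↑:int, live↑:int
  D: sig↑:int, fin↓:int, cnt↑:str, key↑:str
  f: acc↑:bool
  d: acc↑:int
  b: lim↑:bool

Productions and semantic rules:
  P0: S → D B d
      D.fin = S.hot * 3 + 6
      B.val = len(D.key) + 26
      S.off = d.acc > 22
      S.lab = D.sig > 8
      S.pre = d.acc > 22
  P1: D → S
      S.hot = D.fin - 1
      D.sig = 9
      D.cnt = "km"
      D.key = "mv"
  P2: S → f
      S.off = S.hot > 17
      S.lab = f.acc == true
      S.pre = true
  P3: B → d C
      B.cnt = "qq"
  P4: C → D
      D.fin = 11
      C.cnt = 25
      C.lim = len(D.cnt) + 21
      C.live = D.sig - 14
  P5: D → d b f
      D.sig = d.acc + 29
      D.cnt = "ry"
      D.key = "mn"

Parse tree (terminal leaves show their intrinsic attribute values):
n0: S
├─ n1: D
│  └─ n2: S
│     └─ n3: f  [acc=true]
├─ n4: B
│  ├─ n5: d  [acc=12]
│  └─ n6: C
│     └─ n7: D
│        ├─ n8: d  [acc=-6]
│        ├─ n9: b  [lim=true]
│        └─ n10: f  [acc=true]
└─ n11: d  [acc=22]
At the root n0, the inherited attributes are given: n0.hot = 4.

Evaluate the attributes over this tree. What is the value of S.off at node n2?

1. n0.hot = 4  [given at root]
2. n1.fin = 18  [S.hot * 3 + 6]
3. n2.hot = 17  [D.fin - 1]
4. n3.acc = true  [terminal]
5. n2.off = false  [S.hot > 17]
6. n2.lab = true  [f.acc == true]
7. n2.pre = true  [true]
8. n1.sig = 9  [9]
9. n1.cnt = "km"  ["km"]
10. n1.key = "mv"  ["mv"]
11. n4.val = 28  [len(D.key) + 26]
12. n5.acc = 12  [terminal]
13. n7.fin = 11  [11]
14. n8.acc = -6  [terminal]
15. n9.lim = true  [terminal]
16. n10.acc = true  [terminal]
17. n7.sig = 23  [d.acc + 29]
18. n7.cnt = "ry"  ["ry"]
19. n7.key = "mn"  ["mn"]
20. n6.cnt = 25  [25]
21. n6.lim = 23  [len(D.cnt) + 21]
22. n6.live = 9  [D.sig - 14]
23. n4.cnt = "qq"  ["qq"]
24. n11.acc = 22  [terminal]
25. n0.off = false  [d.acc > 22]
26. n0.lab = true  [D.sig > 8]
27. n0.pre = false  [d.acc > 22]

false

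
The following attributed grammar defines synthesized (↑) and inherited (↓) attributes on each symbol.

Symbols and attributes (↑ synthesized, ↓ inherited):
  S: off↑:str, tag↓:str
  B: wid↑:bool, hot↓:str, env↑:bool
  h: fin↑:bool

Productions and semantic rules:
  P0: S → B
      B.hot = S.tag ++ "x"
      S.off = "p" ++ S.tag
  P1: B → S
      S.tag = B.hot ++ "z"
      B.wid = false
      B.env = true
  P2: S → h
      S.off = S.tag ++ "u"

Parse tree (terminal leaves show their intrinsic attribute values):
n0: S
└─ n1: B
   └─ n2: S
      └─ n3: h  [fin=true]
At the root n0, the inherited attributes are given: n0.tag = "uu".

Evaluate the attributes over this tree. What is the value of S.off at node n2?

1. n0.tag = "uu"  [given at root]
2. n1.hot = "uux"  [S.tag ++ "x"]
3. n2.tag = "uuxz"  [B.hot ++ "z"]
4. n3.fin = true  [terminal]
5. n2.off = "uuxzu"  [S.tag ++ "u"]
6. n1.wid = false  [false]
7. n1.env = true  [true]
8. n0.off = "puu"  ["p" ++ S.tag]

"uuxzu"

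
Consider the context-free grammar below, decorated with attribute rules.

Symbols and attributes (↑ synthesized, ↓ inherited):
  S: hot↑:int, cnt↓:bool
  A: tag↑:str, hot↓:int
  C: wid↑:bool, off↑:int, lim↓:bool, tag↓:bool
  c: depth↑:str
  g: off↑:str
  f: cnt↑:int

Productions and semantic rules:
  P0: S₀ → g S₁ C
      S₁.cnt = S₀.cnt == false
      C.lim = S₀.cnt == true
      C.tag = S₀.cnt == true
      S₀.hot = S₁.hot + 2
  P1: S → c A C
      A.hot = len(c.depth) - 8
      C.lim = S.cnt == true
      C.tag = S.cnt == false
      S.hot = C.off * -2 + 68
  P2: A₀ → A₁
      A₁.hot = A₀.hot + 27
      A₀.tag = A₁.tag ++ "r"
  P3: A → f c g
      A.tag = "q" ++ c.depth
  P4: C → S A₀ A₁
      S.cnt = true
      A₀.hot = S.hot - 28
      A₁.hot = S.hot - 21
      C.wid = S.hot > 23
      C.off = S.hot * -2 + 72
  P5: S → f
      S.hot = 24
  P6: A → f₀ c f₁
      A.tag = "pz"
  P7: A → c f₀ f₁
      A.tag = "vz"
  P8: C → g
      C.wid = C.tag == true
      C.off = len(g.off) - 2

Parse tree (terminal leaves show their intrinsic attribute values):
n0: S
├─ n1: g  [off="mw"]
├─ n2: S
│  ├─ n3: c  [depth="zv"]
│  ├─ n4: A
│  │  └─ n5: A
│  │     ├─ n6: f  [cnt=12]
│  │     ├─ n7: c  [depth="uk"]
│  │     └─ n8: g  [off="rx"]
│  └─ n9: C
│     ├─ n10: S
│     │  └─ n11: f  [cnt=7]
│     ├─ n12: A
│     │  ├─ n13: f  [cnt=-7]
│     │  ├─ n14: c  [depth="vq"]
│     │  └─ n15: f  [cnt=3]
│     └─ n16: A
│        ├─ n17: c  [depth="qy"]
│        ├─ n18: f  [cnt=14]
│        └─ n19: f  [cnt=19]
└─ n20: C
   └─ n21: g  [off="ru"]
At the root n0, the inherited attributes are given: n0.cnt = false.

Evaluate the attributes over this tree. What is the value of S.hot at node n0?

1. n0.cnt = false  [given at root]
2. n1.off = "mw"  [terminal]
3. n2.cnt = true  [S₀.cnt == false]
4. n3.depth = "zv"  [terminal]
5. n4.hot = -6  [len(c.depth) - 8]
6. n5.hot = 21  [A₀.hot + 27]
7. n6.cnt = 12  [terminal]
8. n7.depth = "uk"  [terminal]
9. n8.off = "rx"  [terminal]
10. n5.tag = "quk"  ["q" ++ c.depth]
11. n4.tag = "qukr"  [A₁.tag ++ "r"]
12. n9.lim = true  [S.cnt == true]
13. n9.tag = false  [S.cnt == false]
14. n10.cnt = true  [true]
15. n11.cnt = 7  [terminal]
16. n10.hot = 24  [24]
17. n12.hot = -4  [S.hot - 28]
18. n13.cnt = -7  [terminal]
19. n14.depth = "vq"  [terminal]
20. n15.cnt = 3  [terminal]
21. n12.tag = "pz"  ["pz"]
22. n16.hot = 3  [S.hot - 21]
23. n17.depth = "qy"  [terminal]
24. n18.cnt = 14  [terminal]
25. n19.cnt = 19  [terminal]
26. n16.tag = "vz"  ["vz"]
27. n9.wid = true  [S.hot > 23]
28. n9.off = 24  [S.hot * -2 + 72]
29. n2.hot = 20  [C.off * -2 + 68]
30. n20.lim = false  [S₀.cnt == true]
31. n20.tag = false  [S₀.cnt == true]
32. n21.off = "ru"  [terminal]
33. n20.wid = false  [C.tag == true]
34. n20.off = 0  [len(g.off) - 2]
35. n0.hot = 22  [S₁.hot + 2]

22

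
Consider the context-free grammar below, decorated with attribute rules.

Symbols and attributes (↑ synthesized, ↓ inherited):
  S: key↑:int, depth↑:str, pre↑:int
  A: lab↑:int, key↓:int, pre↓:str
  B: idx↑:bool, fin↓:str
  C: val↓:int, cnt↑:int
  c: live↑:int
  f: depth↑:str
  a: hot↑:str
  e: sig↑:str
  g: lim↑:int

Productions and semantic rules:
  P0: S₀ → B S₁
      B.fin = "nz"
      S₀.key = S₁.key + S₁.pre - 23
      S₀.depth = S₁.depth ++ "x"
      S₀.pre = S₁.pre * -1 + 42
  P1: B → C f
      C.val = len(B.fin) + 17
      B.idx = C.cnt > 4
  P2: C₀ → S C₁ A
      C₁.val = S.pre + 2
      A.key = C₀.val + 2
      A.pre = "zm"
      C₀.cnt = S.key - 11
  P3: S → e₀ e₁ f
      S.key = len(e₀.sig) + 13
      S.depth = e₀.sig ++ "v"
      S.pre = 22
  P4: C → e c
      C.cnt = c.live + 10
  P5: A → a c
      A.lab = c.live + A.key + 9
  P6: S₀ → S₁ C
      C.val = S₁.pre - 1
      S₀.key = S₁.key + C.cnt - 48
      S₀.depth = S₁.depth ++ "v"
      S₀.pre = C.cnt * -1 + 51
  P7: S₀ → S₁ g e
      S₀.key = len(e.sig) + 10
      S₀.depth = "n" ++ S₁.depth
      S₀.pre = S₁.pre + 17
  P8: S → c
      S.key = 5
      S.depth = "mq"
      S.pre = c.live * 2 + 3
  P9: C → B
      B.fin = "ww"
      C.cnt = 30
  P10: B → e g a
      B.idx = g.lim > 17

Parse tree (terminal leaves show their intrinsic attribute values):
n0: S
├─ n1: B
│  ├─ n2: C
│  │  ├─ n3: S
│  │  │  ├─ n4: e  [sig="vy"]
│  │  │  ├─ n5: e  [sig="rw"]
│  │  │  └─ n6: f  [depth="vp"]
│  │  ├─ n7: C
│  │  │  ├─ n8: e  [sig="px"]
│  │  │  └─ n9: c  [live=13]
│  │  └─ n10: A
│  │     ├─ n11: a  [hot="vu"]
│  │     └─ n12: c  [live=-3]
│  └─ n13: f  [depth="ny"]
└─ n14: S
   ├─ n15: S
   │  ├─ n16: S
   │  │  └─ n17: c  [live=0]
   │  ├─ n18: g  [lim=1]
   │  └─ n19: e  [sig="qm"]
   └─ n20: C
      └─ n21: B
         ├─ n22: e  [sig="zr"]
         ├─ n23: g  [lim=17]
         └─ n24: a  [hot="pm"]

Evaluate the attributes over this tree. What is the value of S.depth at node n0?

"nmqvx"

1. n1.fin = "nz"  ["nz"]
2. n2.val = 19  [len(B.fin) + 17]
3. n4.sig = "vy"  [terminal]
4. n5.sig = "rw"  [terminal]
5. n6.depth = "vp"  [terminal]
6. n3.key = 15  [len(e₀.sig) + 13]
7. n3.depth = "vyv"  [e₀.sig ++ "v"]
8. n3.pre = 22  [22]
9. n7.val = 24  [S.pre + 2]
10. n8.sig = "px"  [terminal]
11. n9.live = 13  [terminal]
12. n7.cnt = 23  [c.live + 10]
13. n10.key = 21  [C₀.val + 2]
14. n10.pre = "zm"  ["zm"]
15. n11.hot = "vu"  [terminal]
16. n12.live = -3  [terminal]
17. n10.lab = 27  [c.live + A.key + 9]
18. n2.cnt = 4  [S.key - 11]
19. n13.depth = "ny"  [terminal]
20. n1.idx = false  [C.cnt > 4]
21. n17.live = 0  [terminal]
22. n16.key = 5  [5]
23. n16.depth = "mq"  ["mq"]
24. n16.pre = 3  [c.live * 2 + 3]
25. n18.lim = 1  [terminal]
26. n19.sig = "qm"  [terminal]
27. n15.key = 12  [len(e.sig) + 10]
28. n15.depth = "nmq"  ["n" ++ S₁.depth]
29. n15.pre = 20  [S₁.pre + 17]
30. n20.val = 19  [S₁.pre - 1]
31. n21.fin = "ww"  ["ww"]
32. n22.sig = "zr"  [terminal]
33. n23.lim = 17  [terminal]
34. n24.hot = "pm"  [terminal]
35. n21.idx = false  [g.lim > 17]
36. n20.cnt = 30  [30]
37. n14.key = -6  [S₁.key + C.cnt - 48]
38. n14.depth = "nmqv"  [S₁.depth ++ "v"]
39. n14.pre = 21  [C.cnt * -1 + 51]
40. n0.key = -8  [S₁.key + S₁.pre - 23]
41. n0.depth = "nmqvx"  [S₁.depth ++ "x"]
42. n0.pre = 21  [S₁.pre * -1 + 42]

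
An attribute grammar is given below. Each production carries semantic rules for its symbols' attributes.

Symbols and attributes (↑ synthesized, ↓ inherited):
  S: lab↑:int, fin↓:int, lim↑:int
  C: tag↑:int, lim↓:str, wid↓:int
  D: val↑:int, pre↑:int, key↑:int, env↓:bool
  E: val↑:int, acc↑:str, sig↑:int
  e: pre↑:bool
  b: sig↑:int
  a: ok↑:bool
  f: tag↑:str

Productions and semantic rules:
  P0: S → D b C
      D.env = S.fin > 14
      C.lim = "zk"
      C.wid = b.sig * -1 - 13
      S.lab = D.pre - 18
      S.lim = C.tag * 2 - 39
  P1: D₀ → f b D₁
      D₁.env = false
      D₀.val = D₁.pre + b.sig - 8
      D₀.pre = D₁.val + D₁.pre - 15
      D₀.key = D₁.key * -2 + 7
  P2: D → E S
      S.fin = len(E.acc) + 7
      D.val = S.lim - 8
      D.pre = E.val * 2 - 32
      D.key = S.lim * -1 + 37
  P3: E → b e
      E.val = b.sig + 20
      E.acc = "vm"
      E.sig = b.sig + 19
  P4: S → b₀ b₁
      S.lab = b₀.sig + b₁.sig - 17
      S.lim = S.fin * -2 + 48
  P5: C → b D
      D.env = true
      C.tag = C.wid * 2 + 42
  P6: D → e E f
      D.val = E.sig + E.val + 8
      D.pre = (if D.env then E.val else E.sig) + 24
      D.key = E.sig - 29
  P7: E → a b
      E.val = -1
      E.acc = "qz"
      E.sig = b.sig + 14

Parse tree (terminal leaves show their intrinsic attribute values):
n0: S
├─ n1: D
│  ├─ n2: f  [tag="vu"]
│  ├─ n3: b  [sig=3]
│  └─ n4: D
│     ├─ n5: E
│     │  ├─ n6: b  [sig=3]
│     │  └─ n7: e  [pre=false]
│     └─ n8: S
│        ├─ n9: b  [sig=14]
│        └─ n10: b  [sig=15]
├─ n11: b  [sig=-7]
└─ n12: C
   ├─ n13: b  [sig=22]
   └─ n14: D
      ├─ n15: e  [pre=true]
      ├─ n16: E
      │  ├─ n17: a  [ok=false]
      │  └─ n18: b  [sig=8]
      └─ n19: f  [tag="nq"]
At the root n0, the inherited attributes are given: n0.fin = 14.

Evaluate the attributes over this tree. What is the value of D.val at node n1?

9

1. n0.fin = 14  [given at root]
2. n1.env = false  [S.fin > 14]
3. n2.tag = "vu"  [terminal]
4. n3.sig = 3  [terminal]
5. n4.env = false  [false]
6. n6.sig = 3  [terminal]
7. n7.pre = false  [terminal]
8. n5.val = 23  [b.sig + 20]
9. n5.acc = "vm"  ["vm"]
10. n5.sig = 22  [b.sig + 19]
11. n8.fin = 9  [len(E.acc) + 7]
12. n9.sig = 14  [terminal]
13. n10.sig = 15  [terminal]
14. n8.lab = 12  [b₀.sig + b₁.sig - 17]
15. n8.lim = 30  [S.fin * -2 + 48]
16. n4.val = 22  [S.lim - 8]
17. n4.pre = 14  [E.val * 2 - 32]
18. n4.key = 7  [S.lim * -1 + 37]
19. n1.val = 9  [D₁.pre + b.sig - 8]
20. n1.pre = 21  [D₁.val + D₁.pre - 15]
21. n1.key = -7  [D₁.key * -2 + 7]
22. n11.sig = -7  [terminal]
23. n12.lim = "zk"  ["zk"]
24. n12.wid = -6  [b.sig * -1 - 13]
25. n13.sig = 22  [terminal]
26. n14.env = true  [true]
27. n15.pre = true  [terminal]
28. n17.ok = false  [terminal]
29. n18.sig = 8  [terminal]
30. n16.val = -1  [-1]
31. n16.acc = "qz"  ["qz"]
32. n16.sig = 22  [b.sig + 14]
33. n19.tag = "nq"  [terminal]
34. n14.val = 29  [E.sig + E.val + 8]
35. n14.pre = 23  [(if D.env then E.val else E.sig) + 24]
36. n14.key = -7  [E.sig - 29]
37. n12.tag = 30  [C.wid * 2 + 42]
38. n0.lab = 3  [D.pre - 18]
39. n0.lim = 21  [C.tag * 2 - 39]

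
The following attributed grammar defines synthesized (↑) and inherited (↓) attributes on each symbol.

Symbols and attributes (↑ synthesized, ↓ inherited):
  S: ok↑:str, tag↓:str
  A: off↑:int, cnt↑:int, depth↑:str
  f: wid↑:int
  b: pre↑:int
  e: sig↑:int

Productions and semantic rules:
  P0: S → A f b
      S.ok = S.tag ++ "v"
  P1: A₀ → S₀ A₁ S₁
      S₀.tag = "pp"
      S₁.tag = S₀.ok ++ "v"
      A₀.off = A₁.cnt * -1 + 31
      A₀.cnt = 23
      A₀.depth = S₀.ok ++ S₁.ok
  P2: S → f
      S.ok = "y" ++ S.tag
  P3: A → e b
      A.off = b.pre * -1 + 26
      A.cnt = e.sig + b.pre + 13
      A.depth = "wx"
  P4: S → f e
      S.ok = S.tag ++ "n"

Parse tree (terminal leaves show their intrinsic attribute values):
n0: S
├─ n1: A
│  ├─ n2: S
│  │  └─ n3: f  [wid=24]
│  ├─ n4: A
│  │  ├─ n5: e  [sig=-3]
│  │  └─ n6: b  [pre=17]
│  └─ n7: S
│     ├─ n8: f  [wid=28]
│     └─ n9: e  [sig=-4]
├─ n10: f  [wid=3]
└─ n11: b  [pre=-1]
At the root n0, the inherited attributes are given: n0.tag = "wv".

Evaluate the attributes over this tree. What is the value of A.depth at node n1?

"yppyppvn"

1. n0.tag = "wv"  [given at root]
2. n2.tag = "pp"  ["pp"]
3. n3.wid = 24  [terminal]
4. n2.ok = "ypp"  ["y" ++ S.tag]
5. n5.sig = -3  [terminal]
6. n6.pre = 17  [terminal]
7. n4.off = 9  [b.pre * -1 + 26]
8. n4.cnt = 27  [e.sig + b.pre + 13]
9. n4.depth = "wx"  ["wx"]
10. n7.tag = "yppv"  [S₀.ok ++ "v"]
11. n8.wid = 28  [terminal]
12. n9.sig = -4  [terminal]
13. n7.ok = "yppvn"  [S.tag ++ "n"]
14. n1.off = 4  [A₁.cnt * -1 + 31]
15. n1.cnt = 23  [23]
16. n1.depth = "yppyppvn"  [S₀.ok ++ S₁.ok]
17. n10.wid = 3  [terminal]
18. n11.pre = -1  [terminal]
19. n0.ok = "wvv"  [S.tag ++ "v"]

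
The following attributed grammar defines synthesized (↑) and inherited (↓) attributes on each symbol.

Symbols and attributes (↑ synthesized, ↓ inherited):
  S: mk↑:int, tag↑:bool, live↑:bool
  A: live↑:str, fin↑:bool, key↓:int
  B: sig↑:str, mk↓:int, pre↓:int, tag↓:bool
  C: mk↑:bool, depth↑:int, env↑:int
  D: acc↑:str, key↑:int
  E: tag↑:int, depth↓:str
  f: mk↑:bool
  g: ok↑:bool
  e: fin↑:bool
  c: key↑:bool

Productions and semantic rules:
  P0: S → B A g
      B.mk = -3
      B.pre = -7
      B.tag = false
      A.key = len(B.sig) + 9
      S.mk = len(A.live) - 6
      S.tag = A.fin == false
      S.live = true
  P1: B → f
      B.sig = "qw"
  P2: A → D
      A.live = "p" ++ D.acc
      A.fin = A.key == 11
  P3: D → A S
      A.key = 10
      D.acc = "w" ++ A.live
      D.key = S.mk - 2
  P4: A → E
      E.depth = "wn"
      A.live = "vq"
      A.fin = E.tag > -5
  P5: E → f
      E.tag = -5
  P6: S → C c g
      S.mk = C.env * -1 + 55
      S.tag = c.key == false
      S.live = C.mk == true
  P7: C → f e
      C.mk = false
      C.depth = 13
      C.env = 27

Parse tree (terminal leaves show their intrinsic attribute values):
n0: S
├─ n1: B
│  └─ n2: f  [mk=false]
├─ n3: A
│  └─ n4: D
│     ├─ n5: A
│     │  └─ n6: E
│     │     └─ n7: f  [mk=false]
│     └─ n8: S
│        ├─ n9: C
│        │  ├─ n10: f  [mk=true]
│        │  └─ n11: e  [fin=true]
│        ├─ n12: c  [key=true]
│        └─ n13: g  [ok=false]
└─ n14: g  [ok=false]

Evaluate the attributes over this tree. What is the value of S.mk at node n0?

1. n1.mk = -3  [-3]
2. n1.pre = -7  [-7]
3. n1.tag = false  [false]
4. n2.mk = false  [terminal]
5. n1.sig = "qw"  ["qw"]
6. n3.key = 11  [len(B.sig) + 9]
7. n5.key = 10  [10]
8. n6.depth = "wn"  ["wn"]
9. n7.mk = false  [terminal]
10. n6.tag = -5  [-5]
11. n5.live = "vq"  ["vq"]
12. n5.fin = false  [E.tag > -5]
13. n10.mk = true  [terminal]
14. n11.fin = true  [terminal]
15. n9.mk = false  [false]
16. n9.depth = 13  [13]
17. n9.env = 27  [27]
18. n12.key = true  [terminal]
19. n13.ok = false  [terminal]
20. n8.mk = 28  [C.env * -1 + 55]
21. n8.tag = false  [c.key == false]
22. n8.live = false  [C.mk == true]
23. n4.acc = "wvq"  ["w" ++ A.live]
24. n4.key = 26  [S.mk - 2]
25. n3.live = "pwvq"  ["p" ++ D.acc]
26. n3.fin = true  [A.key == 11]
27. n14.ok = false  [terminal]
28. n0.mk = -2  [len(A.live) - 6]
29. n0.tag = false  [A.fin == false]
30. n0.live = true  [true]

-2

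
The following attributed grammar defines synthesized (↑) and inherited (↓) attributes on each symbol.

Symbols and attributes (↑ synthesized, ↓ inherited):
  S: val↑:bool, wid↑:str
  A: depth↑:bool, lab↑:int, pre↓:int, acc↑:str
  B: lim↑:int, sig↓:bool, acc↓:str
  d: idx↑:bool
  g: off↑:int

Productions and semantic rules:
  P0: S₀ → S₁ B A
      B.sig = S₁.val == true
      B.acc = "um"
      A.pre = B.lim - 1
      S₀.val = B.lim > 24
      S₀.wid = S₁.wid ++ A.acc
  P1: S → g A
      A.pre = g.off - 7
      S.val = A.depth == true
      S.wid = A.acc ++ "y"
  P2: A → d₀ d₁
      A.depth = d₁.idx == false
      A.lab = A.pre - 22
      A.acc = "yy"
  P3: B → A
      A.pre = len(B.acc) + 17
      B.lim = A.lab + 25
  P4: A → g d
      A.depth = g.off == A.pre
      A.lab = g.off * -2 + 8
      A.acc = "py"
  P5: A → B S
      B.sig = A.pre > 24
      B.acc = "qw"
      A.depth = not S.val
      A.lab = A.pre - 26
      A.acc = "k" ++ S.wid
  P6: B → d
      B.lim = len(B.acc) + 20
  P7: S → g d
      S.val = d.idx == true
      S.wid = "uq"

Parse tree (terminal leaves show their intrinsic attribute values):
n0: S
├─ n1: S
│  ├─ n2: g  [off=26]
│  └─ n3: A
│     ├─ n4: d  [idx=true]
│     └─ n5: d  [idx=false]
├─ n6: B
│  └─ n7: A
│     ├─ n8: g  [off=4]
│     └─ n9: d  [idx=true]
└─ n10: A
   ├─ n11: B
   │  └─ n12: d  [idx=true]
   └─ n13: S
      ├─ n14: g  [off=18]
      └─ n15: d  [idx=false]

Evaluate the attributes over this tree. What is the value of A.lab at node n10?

-2

1. n2.off = 26  [terminal]
2. n3.pre = 19  [g.off - 7]
3. n4.idx = true  [terminal]
4. n5.idx = false  [terminal]
5. n3.depth = true  [d₁.idx == false]
6. n3.lab = -3  [A.pre - 22]
7. n3.acc = "yy"  ["yy"]
8. n1.val = true  [A.depth == true]
9. n1.wid = "yyy"  [A.acc ++ "y"]
10. n6.sig = true  [S₁.val == true]
11. n6.acc = "um"  ["um"]
12. n7.pre = 19  [len(B.acc) + 17]
13. n8.off = 4  [terminal]
14. n9.idx = true  [terminal]
15. n7.depth = false  [g.off == A.pre]
16. n7.lab = 0  [g.off * -2 + 8]
17. n7.acc = "py"  ["py"]
18. n6.lim = 25  [A.lab + 25]
19. n10.pre = 24  [B.lim - 1]
20. n11.sig = false  [A.pre > 24]
21. n11.acc = "qw"  ["qw"]
22. n12.idx = true  [terminal]
23. n11.lim = 22  [len(B.acc) + 20]
24. n14.off = 18  [terminal]
25. n15.idx = false  [terminal]
26. n13.val = false  [d.idx == true]
27. n13.wid = "uq"  ["uq"]
28. n10.depth = true  [not S.val]
29. n10.lab = -2  [A.pre - 26]
30. n10.acc = "kuq"  ["k" ++ S.wid]
31. n0.val = true  [B.lim > 24]
32. n0.wid = "yyykuq"  [S₁.wid ++ A.acc]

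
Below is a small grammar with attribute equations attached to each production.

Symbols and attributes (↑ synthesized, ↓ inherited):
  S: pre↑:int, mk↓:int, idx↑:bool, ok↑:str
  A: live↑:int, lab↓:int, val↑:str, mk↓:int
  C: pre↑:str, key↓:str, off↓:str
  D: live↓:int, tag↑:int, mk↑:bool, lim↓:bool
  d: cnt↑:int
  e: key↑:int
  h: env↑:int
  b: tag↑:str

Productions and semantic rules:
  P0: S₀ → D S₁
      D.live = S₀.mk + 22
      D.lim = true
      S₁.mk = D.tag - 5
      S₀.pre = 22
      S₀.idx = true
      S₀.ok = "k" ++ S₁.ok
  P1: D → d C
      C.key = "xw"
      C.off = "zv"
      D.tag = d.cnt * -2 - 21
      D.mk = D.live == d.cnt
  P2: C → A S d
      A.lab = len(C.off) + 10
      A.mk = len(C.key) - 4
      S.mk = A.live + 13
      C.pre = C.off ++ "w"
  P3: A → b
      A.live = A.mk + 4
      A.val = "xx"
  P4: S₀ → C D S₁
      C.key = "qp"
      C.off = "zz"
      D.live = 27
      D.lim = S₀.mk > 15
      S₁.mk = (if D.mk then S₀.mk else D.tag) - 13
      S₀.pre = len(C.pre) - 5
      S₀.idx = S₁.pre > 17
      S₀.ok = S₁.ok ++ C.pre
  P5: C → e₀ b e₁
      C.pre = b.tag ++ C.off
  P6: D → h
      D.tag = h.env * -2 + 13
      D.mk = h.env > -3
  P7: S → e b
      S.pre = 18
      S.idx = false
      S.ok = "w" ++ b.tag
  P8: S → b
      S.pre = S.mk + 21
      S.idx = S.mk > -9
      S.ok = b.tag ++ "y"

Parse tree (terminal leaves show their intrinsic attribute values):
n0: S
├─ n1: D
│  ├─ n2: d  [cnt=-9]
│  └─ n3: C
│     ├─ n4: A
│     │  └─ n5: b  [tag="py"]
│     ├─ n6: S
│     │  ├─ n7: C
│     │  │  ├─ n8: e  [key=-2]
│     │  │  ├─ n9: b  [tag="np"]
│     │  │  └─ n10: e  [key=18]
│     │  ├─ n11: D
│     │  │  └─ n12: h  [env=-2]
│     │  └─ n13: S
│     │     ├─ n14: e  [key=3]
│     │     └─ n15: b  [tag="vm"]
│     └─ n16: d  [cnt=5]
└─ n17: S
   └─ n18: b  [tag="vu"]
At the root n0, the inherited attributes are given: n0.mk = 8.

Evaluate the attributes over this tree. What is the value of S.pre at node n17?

13

1. n0.mk = 8  [given at root]
2. n1.live = 30  [S₀.mk + 22]
3. n1.lim = true  [true]
4. n2.cnt = -9  [terminal]
5. n3.key = "xw"  ["xw"]
6. n3.off = "zv"  ["zv"]
7. n4.lab = 12  [len(C.off) + 10]
8. n4.mk = -2  [len(C.key) - 4]
9. n5.tag = "py"  [terminal]
10. n4.live = 2  [A.mk + 4]
11. n4.val = "xx"  ["xx"]
12. n6.mk = 15  [A.live + 13]
13. n7.key = "qp"  ["qp"]
14. n7.off = "zz"  ["zz"]
15. n8.key = -2  [terminal]
16. n9.tag = "np"  [terminal]
17. n10.key = 18  [terminal]
18. n7.pre = "npzz"  [b.tag ++ C.off]
19. n11.live = 27  [27]
20. n11.lim = false  [S₀.mk > 15]
21. n12.env = -2  [terminal]
22. n11.tag = 17  [h.env * -2 + 13]
23. n11.mk = true  [h.env > -3]
24. n13.mk = 2  [(if D.mk then S₀.mk else D.tag) - 13]
25. n14.key = 3  [terminal]
26. n15.tag = "vm"  [terminal]
27. n13.pre = 18  [18]
28. n13.idx = false  [false]
29. n13.ok = "wvm"  ["w" ++ b.tag]
30. n6.pre = -1  [len(C.pre) - 5]
31. n6.idx = true  [S₁.pre > 17]
32. n6.ok = "wvmnpzz"  [S₁.ok ++ C.pre]
33. n16.cnt = 5  [terminal]
34. n3.pre = "zvw"  [C.off ++ "w"]
35. n1.tag = -3  [d.cnt * -2 - 21]
36. n1.mk = false  [D.live == d.cnt]
37. n17.mk = -8  [D.tag - 5]
38. n18.tag = "vu"  [terminal]
39. n17.pre = 13  [S.mk + 21]
40. n17.idx = true  [S.mk > -9]
41. n17.ok = "vuy"  [b.tag ++ "y"]
42. n0.pre = 22  [22]
43. n0.idx = true  [true]
44. n0.ok = "kvuy"  ["k" ++ S₁.ok]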